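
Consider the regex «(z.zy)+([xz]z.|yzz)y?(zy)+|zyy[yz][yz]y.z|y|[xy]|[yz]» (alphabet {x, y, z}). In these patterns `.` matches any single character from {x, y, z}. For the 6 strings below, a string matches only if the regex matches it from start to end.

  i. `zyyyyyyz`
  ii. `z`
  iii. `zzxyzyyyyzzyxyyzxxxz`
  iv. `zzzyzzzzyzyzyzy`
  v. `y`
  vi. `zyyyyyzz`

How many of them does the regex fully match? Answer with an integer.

5

i → match
ii → match
iii → no match
iv → match
v → match
vi → match
Total matched: 5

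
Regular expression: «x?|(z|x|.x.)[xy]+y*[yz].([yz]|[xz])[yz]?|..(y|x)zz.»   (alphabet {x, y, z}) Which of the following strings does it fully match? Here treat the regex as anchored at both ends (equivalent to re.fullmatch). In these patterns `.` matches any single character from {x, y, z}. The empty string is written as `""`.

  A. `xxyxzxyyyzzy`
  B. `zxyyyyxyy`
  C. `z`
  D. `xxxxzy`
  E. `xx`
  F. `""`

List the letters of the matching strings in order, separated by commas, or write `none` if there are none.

B, F

A. `xxyxzxyyyzzy` → no match
B. `zxyyyyxyy` → match
C. `z` → no match
D. `xxxxzy` → no match
E. `xx` → no match
F. `""` → match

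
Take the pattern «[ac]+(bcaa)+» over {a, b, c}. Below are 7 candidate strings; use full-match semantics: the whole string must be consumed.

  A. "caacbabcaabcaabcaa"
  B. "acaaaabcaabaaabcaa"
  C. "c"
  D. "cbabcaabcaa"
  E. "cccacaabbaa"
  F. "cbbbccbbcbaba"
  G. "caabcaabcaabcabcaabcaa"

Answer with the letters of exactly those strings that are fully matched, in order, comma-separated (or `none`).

A → no match
B → no match
C → no match — must end with "bcaa"
D → no match
E → no match — must end with "bcaa"
F → no match — must end with "bcaa"
G → no match

none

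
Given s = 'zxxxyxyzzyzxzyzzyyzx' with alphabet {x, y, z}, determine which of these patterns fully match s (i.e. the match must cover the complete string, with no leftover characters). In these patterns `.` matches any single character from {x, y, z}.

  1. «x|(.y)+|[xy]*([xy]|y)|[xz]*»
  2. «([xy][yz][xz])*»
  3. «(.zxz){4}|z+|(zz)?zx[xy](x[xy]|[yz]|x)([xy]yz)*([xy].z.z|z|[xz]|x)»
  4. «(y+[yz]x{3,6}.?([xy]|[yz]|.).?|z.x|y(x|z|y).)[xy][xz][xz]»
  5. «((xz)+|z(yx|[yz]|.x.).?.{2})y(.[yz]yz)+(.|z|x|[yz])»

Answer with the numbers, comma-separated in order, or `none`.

1 → no match
2 → no match
3 → no match
4 → no match
5 → match

5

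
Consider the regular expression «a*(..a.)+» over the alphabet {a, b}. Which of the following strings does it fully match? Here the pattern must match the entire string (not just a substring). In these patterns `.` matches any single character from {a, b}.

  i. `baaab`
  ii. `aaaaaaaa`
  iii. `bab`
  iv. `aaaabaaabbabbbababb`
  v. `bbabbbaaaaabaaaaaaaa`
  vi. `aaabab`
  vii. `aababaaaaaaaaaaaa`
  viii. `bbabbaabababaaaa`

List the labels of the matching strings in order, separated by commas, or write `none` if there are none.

ii, v, vi, vii, viii

i → no match
ii → match
iii → no match
iv → no match
v → match
vi → match
vii → match
viii → match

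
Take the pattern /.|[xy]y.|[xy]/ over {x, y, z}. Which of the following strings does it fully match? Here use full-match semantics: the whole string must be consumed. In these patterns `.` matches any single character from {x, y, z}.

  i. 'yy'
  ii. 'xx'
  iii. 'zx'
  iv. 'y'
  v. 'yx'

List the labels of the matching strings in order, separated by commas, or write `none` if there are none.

iv

i → no match
ii → no match
iii → no match
iv → match
v → no match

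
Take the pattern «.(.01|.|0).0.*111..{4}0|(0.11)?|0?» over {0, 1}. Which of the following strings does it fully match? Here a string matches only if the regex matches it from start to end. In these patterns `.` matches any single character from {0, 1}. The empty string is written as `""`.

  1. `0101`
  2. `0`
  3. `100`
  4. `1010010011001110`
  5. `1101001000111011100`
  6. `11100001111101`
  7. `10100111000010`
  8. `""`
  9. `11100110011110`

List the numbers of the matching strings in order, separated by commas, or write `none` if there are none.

2, 5, 7, 8

1 → no match
2 → match
3 → no match
4 → no match
5 → match
6 → no match
7 → match
8 → match
9 → no match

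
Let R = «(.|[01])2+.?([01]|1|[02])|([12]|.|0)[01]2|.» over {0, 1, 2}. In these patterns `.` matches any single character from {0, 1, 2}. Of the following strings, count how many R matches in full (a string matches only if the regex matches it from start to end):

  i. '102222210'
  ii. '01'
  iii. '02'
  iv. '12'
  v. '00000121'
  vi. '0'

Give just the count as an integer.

1

i → no match
ii → no match
iii → no match
iv → no match
v → no match
vi → match
Total matched: 1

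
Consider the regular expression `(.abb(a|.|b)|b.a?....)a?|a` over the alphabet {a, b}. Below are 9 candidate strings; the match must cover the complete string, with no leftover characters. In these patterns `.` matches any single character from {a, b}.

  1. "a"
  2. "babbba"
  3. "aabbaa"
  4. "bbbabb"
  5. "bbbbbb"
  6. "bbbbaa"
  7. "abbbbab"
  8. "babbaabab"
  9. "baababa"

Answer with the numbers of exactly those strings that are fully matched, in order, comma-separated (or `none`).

1, 2, 3, 4, 5, 6, 9

1 → match
2 → match
3 → match
4 → match
5 → match
6 → match
7 → no match
8 → no match
9 → match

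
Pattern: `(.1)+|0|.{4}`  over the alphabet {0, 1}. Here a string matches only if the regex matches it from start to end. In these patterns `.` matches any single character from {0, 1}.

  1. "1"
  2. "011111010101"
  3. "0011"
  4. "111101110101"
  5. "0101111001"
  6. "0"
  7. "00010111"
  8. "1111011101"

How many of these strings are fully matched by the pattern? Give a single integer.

5

1 → no match
2 → match
3 → match
4 → match
5 → no match
6 → match
7 → no match
8 → match
Total matched: 5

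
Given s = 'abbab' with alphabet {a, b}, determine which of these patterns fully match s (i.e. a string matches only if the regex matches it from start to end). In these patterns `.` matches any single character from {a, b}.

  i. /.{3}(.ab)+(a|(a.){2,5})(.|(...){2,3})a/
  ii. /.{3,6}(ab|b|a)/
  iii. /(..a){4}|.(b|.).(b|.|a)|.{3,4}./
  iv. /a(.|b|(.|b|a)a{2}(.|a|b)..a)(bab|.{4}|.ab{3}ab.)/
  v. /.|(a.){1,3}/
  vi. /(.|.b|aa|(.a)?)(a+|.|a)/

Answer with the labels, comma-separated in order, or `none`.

i → no match — must end with 'a'
ii → match
iii → match
iv → match
v → no match
vi → no match

ii, iii, iv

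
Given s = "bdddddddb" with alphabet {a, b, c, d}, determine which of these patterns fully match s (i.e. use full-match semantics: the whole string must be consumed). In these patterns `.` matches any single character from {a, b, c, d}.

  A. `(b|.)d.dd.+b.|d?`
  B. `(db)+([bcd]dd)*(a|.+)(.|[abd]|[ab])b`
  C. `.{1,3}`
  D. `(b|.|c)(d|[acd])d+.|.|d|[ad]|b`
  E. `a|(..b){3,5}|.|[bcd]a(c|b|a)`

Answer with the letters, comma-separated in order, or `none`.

A → no match
B → no match — must start with "db"
C → no match
D → match
E → no match

D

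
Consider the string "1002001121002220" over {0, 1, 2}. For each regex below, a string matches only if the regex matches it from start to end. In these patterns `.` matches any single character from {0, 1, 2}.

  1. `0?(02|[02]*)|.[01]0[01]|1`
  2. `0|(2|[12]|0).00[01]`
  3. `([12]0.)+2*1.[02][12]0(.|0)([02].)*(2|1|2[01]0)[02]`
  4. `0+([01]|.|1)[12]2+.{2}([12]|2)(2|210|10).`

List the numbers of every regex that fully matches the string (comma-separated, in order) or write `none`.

1 → no match
2 → no match
3 → match
4 → no match — must start with "0"

3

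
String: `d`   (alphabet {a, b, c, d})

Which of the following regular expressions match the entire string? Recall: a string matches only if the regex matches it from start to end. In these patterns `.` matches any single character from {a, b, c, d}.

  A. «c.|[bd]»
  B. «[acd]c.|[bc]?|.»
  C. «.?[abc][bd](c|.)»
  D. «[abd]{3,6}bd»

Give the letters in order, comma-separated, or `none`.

A, B

A → match
B → match
C → no match
D → no match — must end with `bd`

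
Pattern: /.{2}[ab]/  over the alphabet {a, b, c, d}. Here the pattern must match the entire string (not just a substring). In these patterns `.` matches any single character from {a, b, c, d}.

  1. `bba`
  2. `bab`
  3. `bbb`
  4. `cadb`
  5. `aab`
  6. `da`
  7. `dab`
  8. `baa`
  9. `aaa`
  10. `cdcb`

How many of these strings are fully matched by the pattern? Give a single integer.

1 → match
2 → match
3 → match
4 → no match
5 → match
6 → no match
7 → match
8 → match
9 → match
10 → no match
Total matched: 7

7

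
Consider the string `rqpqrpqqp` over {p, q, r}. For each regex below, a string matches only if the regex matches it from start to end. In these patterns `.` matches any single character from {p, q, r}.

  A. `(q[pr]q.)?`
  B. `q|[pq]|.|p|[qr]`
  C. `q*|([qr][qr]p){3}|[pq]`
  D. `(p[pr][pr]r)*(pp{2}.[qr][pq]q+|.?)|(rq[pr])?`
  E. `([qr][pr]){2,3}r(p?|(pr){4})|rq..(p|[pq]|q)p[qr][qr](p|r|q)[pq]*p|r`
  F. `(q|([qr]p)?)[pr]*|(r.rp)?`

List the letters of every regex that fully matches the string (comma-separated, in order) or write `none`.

A → no match
B → no match
C → match
D → no match
E → no match
F → no match

C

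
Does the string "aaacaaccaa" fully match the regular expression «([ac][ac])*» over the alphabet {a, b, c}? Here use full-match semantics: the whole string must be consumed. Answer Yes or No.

Yes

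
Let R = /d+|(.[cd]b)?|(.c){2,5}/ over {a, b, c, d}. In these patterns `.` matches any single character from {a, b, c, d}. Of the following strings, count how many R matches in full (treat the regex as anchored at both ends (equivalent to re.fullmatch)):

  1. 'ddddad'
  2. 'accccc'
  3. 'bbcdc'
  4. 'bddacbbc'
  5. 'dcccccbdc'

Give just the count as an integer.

1 → no match
2 → match
3 → no match
4 → no match
5 → no match
Total matched: 1

1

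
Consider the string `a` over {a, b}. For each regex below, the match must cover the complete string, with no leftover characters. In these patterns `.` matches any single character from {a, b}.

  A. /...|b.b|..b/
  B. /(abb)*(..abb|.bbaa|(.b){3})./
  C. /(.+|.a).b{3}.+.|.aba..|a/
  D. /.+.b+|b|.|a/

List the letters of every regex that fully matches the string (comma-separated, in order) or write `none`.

C, D

A → no match
B → no match
C → match
D → match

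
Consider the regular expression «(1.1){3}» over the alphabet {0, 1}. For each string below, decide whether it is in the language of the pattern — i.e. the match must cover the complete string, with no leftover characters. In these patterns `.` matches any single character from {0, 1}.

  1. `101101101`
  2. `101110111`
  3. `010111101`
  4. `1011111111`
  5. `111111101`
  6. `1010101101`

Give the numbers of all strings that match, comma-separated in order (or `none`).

1, 5

1 → match
2 → no match
3 → no match — must start with `1`
4 → no match
5 → match
6 → no match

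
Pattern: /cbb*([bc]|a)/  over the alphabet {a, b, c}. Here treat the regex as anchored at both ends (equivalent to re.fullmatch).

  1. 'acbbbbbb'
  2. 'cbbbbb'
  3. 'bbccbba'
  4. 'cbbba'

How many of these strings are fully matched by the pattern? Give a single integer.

1 → no match — must start with 'cb'
2 → match
3 → no match — must start with 'cb'
4 → match
Total matched: 2

2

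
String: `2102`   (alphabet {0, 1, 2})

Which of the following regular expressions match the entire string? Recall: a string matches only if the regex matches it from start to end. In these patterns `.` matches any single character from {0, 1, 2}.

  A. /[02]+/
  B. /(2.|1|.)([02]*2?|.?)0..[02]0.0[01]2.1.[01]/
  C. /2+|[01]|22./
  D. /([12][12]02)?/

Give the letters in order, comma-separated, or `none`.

D

A → no match
B → no match
C → no match
D → match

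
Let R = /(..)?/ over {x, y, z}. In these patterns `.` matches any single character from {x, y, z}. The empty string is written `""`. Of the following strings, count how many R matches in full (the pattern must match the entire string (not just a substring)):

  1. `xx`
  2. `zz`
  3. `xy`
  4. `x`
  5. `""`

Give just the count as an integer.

1 → match
2 → match
3 → match
4 → no match
5 → match
Total matched: 4

4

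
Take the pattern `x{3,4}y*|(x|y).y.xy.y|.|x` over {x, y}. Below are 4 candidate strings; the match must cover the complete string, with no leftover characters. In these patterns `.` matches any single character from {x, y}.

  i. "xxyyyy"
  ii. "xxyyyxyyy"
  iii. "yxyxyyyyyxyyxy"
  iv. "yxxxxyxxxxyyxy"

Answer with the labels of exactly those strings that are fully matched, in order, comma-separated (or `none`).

none

i → no match
ii → no match
iii → no match
iv → no match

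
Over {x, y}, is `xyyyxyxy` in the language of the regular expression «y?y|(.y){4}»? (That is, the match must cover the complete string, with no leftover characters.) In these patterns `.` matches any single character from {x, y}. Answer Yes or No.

Yes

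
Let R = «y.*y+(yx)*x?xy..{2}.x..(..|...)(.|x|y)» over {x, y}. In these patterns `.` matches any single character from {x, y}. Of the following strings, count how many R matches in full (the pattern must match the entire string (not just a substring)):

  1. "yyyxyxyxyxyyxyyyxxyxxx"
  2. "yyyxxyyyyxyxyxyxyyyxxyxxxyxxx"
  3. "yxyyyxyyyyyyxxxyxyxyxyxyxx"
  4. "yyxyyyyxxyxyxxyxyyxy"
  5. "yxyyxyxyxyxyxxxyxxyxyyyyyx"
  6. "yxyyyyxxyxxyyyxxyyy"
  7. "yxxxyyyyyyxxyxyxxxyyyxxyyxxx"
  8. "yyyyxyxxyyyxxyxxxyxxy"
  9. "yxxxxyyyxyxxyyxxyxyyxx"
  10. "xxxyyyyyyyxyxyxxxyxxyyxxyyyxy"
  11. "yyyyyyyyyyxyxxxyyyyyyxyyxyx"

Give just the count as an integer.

1

1 → no match
2 → no match
3 → match
4 → no match
5 → no match
6 → no match
7 → no match
8 → no match
9 → no match
10 → no match — must start with "y"
11 → no match
Total matched: 1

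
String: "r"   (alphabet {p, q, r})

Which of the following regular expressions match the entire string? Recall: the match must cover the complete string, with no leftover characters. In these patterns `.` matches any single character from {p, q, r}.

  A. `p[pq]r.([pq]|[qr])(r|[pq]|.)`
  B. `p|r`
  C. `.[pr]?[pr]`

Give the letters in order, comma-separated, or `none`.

A → no match — must start with "p"
B → match
C → no match

B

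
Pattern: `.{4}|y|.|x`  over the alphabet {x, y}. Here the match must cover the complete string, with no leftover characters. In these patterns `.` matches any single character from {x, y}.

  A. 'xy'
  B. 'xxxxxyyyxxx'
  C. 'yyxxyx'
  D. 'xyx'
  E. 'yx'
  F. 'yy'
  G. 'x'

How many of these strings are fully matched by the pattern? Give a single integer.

1

A → no match
B → no match
C → no match
D → no match
E → no match
F → no match
G → match
Total matched: 1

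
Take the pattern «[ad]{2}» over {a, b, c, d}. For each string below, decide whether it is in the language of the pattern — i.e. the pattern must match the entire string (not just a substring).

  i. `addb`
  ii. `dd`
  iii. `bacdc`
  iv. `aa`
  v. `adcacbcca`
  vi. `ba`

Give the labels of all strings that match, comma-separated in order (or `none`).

i. `addb` → no match
ii. `dd` → match
iii. `bacdc` → no match
iv. `aa` → match
v. `adcacbcca` → no match
vi. `ba` → no match

ii, iv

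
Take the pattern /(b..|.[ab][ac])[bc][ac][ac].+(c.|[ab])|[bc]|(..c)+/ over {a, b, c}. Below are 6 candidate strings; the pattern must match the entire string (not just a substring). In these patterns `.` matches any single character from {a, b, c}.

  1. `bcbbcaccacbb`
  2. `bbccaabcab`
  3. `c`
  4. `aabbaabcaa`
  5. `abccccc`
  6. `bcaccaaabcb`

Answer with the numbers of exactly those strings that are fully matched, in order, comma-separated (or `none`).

1 → match
2 → match
3 → match
4 → no match
5 → no match
6 → match

1, 2, 3, 6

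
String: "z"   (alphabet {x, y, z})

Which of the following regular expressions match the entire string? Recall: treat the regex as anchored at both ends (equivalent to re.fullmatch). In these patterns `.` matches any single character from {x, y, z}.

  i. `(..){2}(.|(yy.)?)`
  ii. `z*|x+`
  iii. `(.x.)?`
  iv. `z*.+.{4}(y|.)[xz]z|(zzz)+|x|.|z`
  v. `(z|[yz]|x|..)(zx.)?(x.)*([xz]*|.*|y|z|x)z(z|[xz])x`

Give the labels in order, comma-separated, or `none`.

ii, iv

i → no match
ii → match
iii → no match
iv → match
v → no match — must end with "x"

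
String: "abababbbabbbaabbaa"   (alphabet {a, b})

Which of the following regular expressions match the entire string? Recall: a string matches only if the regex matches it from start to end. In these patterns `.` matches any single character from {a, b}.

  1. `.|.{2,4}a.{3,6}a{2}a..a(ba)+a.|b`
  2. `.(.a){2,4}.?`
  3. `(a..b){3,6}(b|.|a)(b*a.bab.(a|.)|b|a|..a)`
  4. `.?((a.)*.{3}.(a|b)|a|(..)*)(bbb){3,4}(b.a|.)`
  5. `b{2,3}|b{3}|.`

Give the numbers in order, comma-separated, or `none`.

1 → no match
2 → no match
3 → match
4 → no match
5 → no match

3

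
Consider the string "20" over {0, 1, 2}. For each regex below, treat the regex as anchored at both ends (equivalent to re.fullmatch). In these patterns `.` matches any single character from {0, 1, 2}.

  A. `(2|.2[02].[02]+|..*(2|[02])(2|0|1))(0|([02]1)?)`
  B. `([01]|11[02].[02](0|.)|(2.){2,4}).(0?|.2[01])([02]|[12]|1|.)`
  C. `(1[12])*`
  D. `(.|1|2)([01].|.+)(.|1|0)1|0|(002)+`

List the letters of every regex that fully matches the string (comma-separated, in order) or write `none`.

A

A → match
B → no match
C → no match
D → no match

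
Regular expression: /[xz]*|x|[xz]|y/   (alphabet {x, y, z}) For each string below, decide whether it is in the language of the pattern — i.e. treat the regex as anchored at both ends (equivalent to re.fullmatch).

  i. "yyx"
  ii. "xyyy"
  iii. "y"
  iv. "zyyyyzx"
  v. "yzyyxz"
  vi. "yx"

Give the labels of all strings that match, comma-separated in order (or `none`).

i → no match
ii → no match
iii → match
iv → no match
v → no match
vi → no match

iii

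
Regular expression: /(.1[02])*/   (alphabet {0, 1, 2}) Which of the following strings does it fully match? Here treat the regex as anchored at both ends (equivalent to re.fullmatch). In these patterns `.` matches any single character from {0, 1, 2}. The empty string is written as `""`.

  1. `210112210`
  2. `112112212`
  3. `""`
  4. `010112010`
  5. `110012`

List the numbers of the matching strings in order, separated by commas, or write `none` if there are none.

1, 2, 3, 4, 5

1 → match
2 → match
3 → match
4 → match
5 → match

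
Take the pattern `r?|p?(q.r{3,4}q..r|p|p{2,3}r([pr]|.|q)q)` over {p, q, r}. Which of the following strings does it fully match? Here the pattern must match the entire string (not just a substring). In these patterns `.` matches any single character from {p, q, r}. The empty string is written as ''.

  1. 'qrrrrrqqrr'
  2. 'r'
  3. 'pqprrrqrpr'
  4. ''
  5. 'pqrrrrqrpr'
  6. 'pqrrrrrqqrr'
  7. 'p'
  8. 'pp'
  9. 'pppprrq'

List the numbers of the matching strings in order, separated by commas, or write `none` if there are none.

1 → match
2 → match
3 → match
4 → match
5 → match
6 → match
7 → match
8 → match
9 → match

1, 2, 3, 4, 5, 6, 7, 8, 9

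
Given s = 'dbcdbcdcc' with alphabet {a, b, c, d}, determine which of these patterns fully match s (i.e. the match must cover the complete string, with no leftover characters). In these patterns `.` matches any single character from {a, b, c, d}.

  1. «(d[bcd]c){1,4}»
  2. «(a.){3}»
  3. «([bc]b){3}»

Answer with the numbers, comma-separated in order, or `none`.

1 → match
2 → no match — must start with 'a'
3 → no match — must end with 'b'

1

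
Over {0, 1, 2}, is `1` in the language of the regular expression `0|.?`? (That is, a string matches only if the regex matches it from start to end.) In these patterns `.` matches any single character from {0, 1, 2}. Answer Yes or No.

Yes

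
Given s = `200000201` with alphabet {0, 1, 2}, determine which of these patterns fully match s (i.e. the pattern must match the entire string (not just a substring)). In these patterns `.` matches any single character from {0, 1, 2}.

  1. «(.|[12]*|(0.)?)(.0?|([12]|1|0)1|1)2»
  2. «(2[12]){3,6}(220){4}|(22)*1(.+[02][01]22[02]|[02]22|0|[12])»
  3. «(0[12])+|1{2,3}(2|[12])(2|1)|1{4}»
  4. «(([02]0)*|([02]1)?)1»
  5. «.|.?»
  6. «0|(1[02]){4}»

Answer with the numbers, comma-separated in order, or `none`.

1 → no match — must end with `2`
2 → no match
3 → no match
4 → match
5 → no match
6 → no match

4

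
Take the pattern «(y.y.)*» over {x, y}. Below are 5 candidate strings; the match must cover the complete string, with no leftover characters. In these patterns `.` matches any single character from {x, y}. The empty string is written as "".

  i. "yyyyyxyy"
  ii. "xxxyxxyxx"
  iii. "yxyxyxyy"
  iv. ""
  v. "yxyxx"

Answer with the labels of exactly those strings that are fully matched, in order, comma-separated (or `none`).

i, iii, iv

i → match
ii → no match
iii → match
iv → match
v → no match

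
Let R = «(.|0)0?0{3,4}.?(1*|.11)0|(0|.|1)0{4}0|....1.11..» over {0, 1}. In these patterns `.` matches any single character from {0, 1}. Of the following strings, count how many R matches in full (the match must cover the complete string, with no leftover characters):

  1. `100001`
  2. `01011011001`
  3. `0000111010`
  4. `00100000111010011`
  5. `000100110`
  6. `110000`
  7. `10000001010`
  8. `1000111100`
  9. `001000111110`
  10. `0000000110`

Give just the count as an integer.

2

1 → no match
2 → no match
3 → no match
4 → no match
5 → no match
6 → no match
7 → no match
8 → match
9 → no match
10 → match
Total matched: 2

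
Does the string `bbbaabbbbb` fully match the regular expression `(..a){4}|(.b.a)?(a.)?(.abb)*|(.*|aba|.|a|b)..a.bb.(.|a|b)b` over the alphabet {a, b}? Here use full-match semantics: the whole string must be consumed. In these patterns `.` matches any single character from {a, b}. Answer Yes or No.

Yes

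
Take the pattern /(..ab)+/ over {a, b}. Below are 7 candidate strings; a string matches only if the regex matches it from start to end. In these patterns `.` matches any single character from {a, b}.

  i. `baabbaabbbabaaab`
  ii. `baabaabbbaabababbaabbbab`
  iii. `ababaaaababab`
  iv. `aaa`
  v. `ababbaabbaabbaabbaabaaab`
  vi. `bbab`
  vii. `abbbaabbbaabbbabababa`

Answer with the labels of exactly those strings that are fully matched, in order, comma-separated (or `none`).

i → match
ii → no match
iii → no match
iv. `aaa` → no match — must end with `ab`
v → match
vi. `bbab` → match
vii → no match — must end with `ab`

i, v, vi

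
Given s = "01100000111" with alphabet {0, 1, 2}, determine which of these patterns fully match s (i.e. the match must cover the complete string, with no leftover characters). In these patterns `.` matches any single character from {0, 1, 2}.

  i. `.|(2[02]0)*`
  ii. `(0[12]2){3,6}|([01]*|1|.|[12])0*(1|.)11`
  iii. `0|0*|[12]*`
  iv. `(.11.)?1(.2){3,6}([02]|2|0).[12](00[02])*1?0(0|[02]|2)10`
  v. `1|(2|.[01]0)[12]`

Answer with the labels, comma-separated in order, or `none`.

ii

i → no match
ii → match
iii → no match
iv → no match — must end with "10"
v → no match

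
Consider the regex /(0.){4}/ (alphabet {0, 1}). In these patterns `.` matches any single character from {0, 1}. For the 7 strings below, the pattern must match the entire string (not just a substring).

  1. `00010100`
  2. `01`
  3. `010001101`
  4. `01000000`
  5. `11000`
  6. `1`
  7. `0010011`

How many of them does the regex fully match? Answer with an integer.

2

1 → match
2 → no match
3 → no match
4 → match
5 → no match — must start with `0`
6 → no match — must start with `0`
7 → no match
Total matched: 2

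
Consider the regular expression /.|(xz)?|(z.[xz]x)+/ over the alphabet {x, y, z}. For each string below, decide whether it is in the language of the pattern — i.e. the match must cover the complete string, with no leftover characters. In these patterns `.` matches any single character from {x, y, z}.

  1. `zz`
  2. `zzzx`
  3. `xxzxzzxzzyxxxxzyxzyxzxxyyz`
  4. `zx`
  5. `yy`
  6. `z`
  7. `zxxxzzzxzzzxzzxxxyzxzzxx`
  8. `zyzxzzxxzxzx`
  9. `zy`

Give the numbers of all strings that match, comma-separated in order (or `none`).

1 → no match
2 → match
3 → no match
4 → no match
5 → no match
6 → match
7 → no match
8 → match
9 → no match

2, 6, 8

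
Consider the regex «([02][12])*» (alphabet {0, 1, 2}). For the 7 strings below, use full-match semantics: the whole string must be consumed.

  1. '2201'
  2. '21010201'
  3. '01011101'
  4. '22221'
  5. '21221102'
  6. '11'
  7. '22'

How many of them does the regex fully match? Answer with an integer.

1 → match
2 → match
3 → no match
4 → no match
5 → no match
6 → no match
7 → match
Total matched: 3

3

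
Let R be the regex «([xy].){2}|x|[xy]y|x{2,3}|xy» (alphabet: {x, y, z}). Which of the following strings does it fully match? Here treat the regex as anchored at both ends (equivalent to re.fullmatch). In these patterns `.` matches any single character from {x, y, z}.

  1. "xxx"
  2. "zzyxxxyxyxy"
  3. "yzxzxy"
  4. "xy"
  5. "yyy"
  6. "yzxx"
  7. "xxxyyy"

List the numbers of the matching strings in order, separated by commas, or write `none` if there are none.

1 → match
2 → no match
3 → no match
4 → match
5 → no match
6 → match
7 → no match

1, 4, 6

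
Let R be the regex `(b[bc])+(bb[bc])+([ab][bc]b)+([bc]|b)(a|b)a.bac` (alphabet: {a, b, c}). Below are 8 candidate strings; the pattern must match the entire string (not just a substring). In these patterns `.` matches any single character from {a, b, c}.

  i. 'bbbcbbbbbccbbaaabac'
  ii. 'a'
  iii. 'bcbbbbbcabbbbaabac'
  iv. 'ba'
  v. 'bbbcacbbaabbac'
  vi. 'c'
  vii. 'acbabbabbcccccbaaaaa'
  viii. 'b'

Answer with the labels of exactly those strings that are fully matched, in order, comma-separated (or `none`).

i → no match
ii. 'a' → no match — must start with 'b'
iii → match
iv. 'ba' → no match — must end with 'bac'
v → no match
vi. 'c' → no match — must start with 'b'
vii → no match — must start with 'b'
viii. 'b' → no match — must end with 'bac'

iii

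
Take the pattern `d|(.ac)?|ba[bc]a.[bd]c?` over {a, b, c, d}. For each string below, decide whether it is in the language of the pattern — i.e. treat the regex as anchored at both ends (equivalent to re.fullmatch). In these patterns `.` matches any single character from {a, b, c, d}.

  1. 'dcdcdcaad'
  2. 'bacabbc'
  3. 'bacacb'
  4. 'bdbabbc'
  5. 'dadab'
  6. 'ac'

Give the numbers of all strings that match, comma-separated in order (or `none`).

2, 3

1. 'dcdcdcaad' → no match
2. 'bacabbc' → match
3. 'bacacb' → match
4. 'bdbabbc' → no match
5. 'dadab' → no match
6. 'ac' → no match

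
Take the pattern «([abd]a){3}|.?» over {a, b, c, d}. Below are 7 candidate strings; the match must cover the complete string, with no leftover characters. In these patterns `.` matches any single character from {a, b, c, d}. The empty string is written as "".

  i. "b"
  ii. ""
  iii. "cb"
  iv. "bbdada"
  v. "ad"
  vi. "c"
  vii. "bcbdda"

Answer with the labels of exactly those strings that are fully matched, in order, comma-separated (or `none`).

i → match
ii → match
iii → no match
iv → no match
v → no match
vi → match
vii → no match

i, ii, vi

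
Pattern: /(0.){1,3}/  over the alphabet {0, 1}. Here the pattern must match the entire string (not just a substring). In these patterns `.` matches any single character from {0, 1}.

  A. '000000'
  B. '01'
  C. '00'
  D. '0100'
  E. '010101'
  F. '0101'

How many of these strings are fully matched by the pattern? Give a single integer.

A → match
B → match
C → match
D → match
E → match
F → match
Total matched: 6

6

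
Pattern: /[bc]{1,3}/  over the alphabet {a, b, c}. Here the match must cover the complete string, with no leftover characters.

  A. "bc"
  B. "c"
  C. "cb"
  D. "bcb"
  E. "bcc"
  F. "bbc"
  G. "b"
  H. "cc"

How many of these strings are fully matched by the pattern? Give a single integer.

A → match
B → match
C → match
D → match
E → match
F → match
G → match
H → match
Total matched: 8

8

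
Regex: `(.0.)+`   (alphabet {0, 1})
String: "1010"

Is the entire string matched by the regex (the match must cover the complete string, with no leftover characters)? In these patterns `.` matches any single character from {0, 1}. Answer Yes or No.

No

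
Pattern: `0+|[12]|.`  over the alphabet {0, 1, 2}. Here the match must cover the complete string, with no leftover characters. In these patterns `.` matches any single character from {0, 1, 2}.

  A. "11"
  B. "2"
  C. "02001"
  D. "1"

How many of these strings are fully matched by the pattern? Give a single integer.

A → no match
B → match
C → no match
D → match
Total matched: 2

2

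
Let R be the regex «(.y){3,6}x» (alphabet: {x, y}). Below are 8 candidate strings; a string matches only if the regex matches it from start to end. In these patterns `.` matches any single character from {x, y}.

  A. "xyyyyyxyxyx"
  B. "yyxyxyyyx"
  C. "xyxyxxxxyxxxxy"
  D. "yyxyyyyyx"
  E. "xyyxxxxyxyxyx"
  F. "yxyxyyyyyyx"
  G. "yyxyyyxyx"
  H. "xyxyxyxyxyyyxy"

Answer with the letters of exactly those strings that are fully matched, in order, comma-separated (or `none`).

A. "xyyyyyxyxyx" → match
B. "yyxyxyyyx" → match
C → no match — must end with "yx"
D. "yyxyyyyyx" → match
E → no match
F. "yxyxyyyyyyx" → no match
G. "yyxyyyxyx" → match
H → no match — must end with "yx"

A, B, D, G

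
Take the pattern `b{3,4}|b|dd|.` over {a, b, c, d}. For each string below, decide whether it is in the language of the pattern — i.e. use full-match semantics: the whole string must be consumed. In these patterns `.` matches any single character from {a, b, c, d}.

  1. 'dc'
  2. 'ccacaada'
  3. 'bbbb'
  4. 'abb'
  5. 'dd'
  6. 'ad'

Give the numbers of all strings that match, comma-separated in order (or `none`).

3, 5

1 → no match
2 → no match
3 → match
4 → no match
5 → match
6 → no match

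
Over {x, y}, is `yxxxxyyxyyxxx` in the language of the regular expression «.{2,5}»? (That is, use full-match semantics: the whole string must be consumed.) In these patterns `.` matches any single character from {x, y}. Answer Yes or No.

No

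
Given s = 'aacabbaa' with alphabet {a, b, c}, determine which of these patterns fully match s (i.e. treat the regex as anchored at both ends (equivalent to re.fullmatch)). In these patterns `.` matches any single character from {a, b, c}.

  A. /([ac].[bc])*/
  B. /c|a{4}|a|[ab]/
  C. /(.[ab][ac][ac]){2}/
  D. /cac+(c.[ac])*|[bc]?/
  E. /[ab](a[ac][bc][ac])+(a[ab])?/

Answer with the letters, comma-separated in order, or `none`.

C

A → no match
B → no match
C → match
D → no match
E → no match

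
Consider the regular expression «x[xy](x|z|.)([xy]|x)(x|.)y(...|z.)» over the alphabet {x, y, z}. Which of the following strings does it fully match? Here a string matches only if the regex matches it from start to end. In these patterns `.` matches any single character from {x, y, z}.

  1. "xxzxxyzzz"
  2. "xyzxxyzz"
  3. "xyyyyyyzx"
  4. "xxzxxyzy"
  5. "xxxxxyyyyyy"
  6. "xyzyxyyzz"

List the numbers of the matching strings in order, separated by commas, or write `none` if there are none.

1, 2, 3, 4, 6

1 → match
2 → match
3 → match
4 → match
5 → no match
6 → match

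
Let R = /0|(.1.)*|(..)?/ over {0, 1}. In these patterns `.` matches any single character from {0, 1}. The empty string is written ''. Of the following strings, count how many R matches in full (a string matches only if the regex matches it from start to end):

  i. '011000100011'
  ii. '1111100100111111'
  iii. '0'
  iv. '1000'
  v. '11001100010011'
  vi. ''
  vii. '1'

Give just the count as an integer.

i. '011000100011' → no match
ii → no match
iii. '0' → match
iv. '1000' → no match
v → no match
vi. '' → match
vii. '1' → no match
Total matched: 2

2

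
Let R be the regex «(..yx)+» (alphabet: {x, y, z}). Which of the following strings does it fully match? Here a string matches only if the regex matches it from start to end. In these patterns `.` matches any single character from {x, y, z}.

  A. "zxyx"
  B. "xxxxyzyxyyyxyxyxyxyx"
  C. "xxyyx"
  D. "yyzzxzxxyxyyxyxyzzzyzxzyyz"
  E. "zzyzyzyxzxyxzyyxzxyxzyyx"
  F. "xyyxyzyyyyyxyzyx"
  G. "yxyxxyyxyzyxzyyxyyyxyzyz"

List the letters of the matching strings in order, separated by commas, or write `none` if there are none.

A → match
B → no match
C → no match
D → no match — must end with "yx"
E → no match
F → no match
G → no match — must end with "yx"

A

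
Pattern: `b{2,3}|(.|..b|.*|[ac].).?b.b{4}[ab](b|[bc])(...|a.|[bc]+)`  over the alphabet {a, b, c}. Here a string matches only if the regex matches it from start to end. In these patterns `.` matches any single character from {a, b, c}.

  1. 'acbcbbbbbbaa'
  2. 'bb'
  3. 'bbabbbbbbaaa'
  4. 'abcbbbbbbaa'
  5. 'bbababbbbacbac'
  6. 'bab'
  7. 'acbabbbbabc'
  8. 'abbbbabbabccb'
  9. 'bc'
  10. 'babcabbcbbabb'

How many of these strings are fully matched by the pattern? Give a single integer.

1 → match
2 → match
3 → match
4 → match
5 → match
6 → no match
7 → match
8 → no match
9 → no match
10 → no match
Total matched: 6

6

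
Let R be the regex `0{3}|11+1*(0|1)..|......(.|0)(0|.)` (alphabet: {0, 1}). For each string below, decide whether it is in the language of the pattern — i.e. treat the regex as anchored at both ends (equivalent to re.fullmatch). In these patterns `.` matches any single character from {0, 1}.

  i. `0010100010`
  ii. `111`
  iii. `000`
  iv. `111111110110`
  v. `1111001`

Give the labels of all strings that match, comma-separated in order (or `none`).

iii, v

i → no match
ii → no match
iii → match
iv → no match
v → match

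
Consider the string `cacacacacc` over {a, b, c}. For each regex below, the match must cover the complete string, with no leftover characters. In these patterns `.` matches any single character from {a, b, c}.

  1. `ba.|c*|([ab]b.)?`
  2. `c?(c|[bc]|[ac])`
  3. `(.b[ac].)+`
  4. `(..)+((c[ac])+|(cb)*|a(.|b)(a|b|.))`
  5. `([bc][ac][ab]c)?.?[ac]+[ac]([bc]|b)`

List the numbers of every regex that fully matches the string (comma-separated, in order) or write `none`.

1 → no match
2 → no match
3 → no match
4 → match
5 → match

4, 5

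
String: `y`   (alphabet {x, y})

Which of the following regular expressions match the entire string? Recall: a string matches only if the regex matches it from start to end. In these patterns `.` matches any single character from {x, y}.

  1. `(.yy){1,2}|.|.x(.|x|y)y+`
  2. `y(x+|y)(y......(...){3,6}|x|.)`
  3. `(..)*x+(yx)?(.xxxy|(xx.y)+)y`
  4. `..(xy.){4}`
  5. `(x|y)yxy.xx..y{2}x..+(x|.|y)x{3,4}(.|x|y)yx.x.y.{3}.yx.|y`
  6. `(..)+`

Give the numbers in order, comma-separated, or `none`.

1, 5

1 → match
2 → no match
3 → no match
4 → no match
5 → match
6 → no match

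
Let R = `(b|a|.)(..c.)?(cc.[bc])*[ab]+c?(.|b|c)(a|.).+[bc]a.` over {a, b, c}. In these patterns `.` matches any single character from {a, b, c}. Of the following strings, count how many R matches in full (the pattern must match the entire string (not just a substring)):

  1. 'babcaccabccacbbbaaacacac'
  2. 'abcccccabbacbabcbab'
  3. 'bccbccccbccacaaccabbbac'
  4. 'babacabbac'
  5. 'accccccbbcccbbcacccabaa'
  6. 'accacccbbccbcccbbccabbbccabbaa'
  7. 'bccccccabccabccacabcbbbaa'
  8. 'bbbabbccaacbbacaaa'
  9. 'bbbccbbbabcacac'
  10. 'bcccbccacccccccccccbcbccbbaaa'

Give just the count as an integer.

8

1 → match
2 → match
3 → match
4. 'babacabbac' → match
5 → match
6 → match
7 → match
8 → no match
9 → match
10 → no match
Total matched: 8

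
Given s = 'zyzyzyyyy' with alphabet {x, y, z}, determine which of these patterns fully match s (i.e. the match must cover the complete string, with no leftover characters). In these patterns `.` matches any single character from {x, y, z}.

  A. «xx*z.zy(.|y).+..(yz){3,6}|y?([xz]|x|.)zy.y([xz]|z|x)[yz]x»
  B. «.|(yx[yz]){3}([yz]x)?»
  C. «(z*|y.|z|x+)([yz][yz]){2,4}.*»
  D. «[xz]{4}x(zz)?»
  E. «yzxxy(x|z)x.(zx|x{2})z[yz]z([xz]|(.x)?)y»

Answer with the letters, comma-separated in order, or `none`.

C

A → no match
B → no match
C → match
D → no match
E → no match — must start with 'yzxxy'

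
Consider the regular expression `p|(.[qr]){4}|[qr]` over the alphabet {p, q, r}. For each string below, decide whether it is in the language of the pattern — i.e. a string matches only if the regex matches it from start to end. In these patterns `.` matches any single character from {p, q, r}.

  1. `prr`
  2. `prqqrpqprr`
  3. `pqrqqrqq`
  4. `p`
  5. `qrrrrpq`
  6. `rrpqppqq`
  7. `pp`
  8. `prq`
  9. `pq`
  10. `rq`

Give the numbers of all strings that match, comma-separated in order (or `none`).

1 → no match
2 → no match
3 → match
4 → match
5 → no match
6 → no match
7 → no match
8 → no match
9 → no match
10 → no match

3, 4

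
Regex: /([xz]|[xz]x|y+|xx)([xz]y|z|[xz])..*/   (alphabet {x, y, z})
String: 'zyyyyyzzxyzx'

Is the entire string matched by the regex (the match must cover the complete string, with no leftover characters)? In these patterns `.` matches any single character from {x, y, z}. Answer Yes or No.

No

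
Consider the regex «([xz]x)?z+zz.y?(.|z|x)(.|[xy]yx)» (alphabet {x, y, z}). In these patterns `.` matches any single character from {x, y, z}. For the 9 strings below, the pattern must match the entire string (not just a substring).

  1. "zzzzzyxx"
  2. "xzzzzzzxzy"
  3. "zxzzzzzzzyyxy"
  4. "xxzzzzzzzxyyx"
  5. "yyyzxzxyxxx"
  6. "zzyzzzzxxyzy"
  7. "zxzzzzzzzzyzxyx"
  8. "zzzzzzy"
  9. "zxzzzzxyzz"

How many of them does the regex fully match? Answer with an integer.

1 → match
2 → no match
3 → match
4 → match
5 → no match
6 → no match
7 → match
8 → match
9 → match
Total matched: 6

6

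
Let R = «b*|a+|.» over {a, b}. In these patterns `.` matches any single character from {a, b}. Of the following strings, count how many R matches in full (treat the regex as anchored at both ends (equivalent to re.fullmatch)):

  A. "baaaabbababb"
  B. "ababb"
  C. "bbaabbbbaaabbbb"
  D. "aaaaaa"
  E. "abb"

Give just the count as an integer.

A → no match
B → no match
C → no match
D → match
E → no match
Total matched: 1

1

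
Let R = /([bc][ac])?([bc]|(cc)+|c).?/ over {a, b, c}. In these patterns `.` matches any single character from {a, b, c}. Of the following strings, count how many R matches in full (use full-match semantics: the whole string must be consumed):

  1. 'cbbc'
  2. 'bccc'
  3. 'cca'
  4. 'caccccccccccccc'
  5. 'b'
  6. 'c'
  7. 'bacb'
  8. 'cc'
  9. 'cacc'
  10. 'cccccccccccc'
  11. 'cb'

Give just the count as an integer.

10

1 → no match
2 → match
3 → match
4 → match
5 → match
6 → match
7 → match
8 → match
9 → match
10 → match
11 → match
Total matched: 10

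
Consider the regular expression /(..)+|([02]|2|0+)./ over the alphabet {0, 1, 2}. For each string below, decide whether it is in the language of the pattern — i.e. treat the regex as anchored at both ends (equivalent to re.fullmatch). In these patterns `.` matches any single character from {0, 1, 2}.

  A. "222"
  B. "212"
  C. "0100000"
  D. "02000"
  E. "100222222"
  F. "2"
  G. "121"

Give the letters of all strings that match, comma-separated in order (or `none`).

none

A → no match
B → no match
C → no match
D → no match
E → no match
F → no match
G → no match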